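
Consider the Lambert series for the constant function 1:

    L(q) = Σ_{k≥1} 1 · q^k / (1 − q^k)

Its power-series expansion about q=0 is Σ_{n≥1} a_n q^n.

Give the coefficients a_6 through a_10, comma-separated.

4, 2, 4, 3, 4

[q^6] f(6)=1,f(3)=1,f(2)=1,f(1)=1 ⇒ 4
[q^7] f(1)=1,f(7)=1 ⇒ 2
n=8: 1·8 2·4 4·2 8·1  f→[1+1+1+1]=4
q^9  k|9↦f(k): 1:1 3:1 9:1  a_9=3
n=10: 1·10 2·5 5·2 10·1  f→[1+1+1+1]=4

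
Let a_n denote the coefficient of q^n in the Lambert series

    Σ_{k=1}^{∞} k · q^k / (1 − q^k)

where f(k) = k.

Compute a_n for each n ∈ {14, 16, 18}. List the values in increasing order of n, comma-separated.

24, 31, 39

q^14  k|14↦f(k): 14:14 7:7 2:2 1:1  a_14=24
d|16:{1,2,4,8,16}  Σf=1+2+4+8+16=31
q^18  k|18↦f(k): 18:18 9:9 6:6 3:3 2:2 1:1  a_18=39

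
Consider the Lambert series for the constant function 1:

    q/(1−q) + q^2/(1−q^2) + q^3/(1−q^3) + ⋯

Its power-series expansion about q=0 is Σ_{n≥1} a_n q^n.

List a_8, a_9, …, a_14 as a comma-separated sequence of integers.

4, 3, 4, 2, 6, 2, 4

n=8: 8·1 4·2 2·4 1·8  f→[1+1+1+1]=4
[q^9] f(9)=1,f(3)=1,f(1)=1 ⇒ 3
q^10  k|10↦f(k): 1:1 2:1 5:1 10:1  a_10=4
q^11  k|11↦f(k): 11:1 1:1  a_11=2
[q^12] f(12)=1,f(6)=1,f(4)=1,f(3)=1,f(2)=1,f(1)=1 ⇒ 6
q^13  k|13↦f(k): 13:1 1:1  a_13=2
q^14  k|14↦f(k): 1:1 2:1 7:1 14:1  a_14=4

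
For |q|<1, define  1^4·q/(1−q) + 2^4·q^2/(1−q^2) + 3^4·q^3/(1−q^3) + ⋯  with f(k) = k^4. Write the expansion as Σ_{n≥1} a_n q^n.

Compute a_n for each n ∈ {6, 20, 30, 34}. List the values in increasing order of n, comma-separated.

d|6:{1,2,3,6}  Σf=1+16+81+1296=1394
q^20  k|20↦f(k): 20:160000 10:10000 5:625 4:256 2:16 1:1  a_20=170898
q^30  k|30↦f(k): 30:810000 15:50625 10:10000 6:1296 5:625 3:81 2:16 1:1  a_30=872644
n=34: 1·34 2·17 17·2 34·1  f→[1+16+83521+1336336]=1419874

1394, 170898, 872644, 1419874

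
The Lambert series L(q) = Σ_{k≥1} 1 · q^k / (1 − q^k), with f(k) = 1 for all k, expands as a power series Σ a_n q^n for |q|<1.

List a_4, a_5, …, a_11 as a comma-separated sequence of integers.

3, 2, 4, 2, 4, 3, 4, 2

[q^4] f(4)=1,f(2)=1,f(1)=1 ⇒ 3
[q^5] f(5)=1,f(1)=1 ⇒ 2
[q^6] f(6)=1,f(3)=1,f(2)=1,f(1)=1 ⇒ 4
d|7:{7,1}  Σf=1+1=2
d|8:{1,2,4,8}  Σf=1+1+1+1=4
d|9:{9,3,1}  Σf=1+1+1=3
d|10:{10,5,2,1}  Σf=1+1+1+1=4
q^11  k|11↦f(k): 11:1 1:1  a_11=2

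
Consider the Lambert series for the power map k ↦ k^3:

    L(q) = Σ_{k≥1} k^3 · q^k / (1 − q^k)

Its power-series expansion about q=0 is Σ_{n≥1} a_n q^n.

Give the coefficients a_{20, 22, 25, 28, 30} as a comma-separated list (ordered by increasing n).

9198, 11988, 15751, 25112, 31752

n=20: 1·20 2·10 4·5 5·4 10·2 20·1  f→[1+8+64+125+1000+8000]=9198
n=22: 22·1 11·2 2·11 1·22  f→[10648+1331+8+1]=11988
q^25  k|25↦f(k): 25:15625 5:125 1:1  a_25=15751
d|28:{1,2,4,7,14,28}  Σf=1+8+64+343+2744+21952=25112
q^30  k|30↦f(k): 30:27000 15:3375 10:1000 6:216 5:125 3:27 2:8 1:1  a_30=31752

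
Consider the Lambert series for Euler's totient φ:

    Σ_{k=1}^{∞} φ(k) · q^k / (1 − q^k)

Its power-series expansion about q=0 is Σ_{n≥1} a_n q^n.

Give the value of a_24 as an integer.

d|24:{24,12,8,6,4,3,2,1}  Σφ=8+4+4+2+2+2+1+1=24

a_24 = 24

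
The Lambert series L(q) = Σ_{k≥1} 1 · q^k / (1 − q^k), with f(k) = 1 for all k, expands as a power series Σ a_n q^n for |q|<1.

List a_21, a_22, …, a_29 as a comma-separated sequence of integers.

4, 4, 2, 8, 3, 4, 4, 6, 2

[q^21] f(1)=1,f(3)=1,f(7)=1,f(21)=1 ⇒ 4
n=22: 22·1 11·2 2·11 1·22  f→[1+1+1+1]=4
n=23: 1·23 23·1  f→[1+1]=2
q^24  k|24↦f(k): 24:1 12:1 8:1 6:1 4:1 3:1 2:1 1:1  a_24=8
[q^25] f(25)=1,f(5)=1,f(1)=1 ⇒ 3
[q^26] f(26)=1,f(13)=1,f(2)=1,f(1)=1 ⇒ 4
d|27:{1,3,9,27}  Σf=1+1+1+1=4
q^28  k|28↦f(k): 1:1 2:1 4:1 7:1 14:1 28:1  a_28=6
[q^29] f(1)=1,f(29)=1 ⇒ 2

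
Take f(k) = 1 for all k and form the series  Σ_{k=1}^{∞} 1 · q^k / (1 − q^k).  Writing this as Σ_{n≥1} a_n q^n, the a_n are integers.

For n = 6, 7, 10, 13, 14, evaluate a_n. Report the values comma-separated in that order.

4, 2, 4, 2, 4

q^6  k|6↦f(k): 6:1 3:1 2:1 1:1  a_6=4
n=7: 1·7 7·1  f→[1+1]=2
q^10  k|10↦f(k): 1:1 2:1 5:1 10:1  a_10=4
n=13: 1·13 13·1  f→[1+1]=2
[q^14] f(14)=1,f(7)=1,f(2)=1,f(1)=1 ⇒ 4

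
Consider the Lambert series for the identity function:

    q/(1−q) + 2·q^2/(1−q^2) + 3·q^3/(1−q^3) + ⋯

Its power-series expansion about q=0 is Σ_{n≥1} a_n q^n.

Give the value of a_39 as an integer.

q^39  k|39↦f(k): 39:39 13:13 3:3 1:1  a_39=56

a_39 = 56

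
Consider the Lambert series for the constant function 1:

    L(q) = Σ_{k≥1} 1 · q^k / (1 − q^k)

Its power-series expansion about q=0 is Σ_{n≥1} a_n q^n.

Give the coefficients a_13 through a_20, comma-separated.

2, 4, 4, 5, 2, 6, 2, 6

n=13: 13·1 1·13  f→[1+1]=2
d|14:{1,2,7,14}  Σf=1+1+1+1=4
[q^15] f(15)=1,f(5)=1,f(3)=1,f(1)=1 ⇒ 4
d|16:{1,2,4,8,16}  Σf=1+1+1+1+1=5
n=17: 1·17 17·1  f→[1+1]=2
d|18:{1,2,3,6,9,18}  Σf=1+1+1+1+1+1=6
q^19  k|19↦f(k): 1:1 19:1  a_19=2
n=20: 1·20 2·10 4·5 5·4 10·2 20·1  f→[1+1+1+1+1+1]=6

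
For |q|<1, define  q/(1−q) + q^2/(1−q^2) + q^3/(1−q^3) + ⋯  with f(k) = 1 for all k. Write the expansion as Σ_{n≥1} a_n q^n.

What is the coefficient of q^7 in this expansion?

a_7 = 2

[q^7] f(7)=1,f(1)=1 ⇒ 2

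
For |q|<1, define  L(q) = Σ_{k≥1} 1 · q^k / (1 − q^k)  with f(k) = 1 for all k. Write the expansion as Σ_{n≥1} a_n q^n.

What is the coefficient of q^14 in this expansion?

n=14: 14·1 7·2 2·7 1·14  f→[1+1+1+1]=4

a_14 = 4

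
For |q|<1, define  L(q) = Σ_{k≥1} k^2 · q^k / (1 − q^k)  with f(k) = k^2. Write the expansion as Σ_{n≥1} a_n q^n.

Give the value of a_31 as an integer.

a_31 = 962

q^31  k|31↦f(k): 31:961 1:1  a_31=962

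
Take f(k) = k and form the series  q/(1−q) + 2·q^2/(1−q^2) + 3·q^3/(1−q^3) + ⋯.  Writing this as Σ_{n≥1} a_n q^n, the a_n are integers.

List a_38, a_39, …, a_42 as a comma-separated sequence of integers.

60, 56, 90, 42, 96

q^38  k|38↦f(k): 1:1 2:2 19:19 38:38  a_38=60
[q^39] f(1)=1,f(3)=3,f(13)=13,f(39)=39 ⇒ 56
q^40  k|40↦f(k): 1:1 2:2 4:4 5:5 8:8 10:10 20:20 40:40  a_40=90
n=41: 41·1 1·41  f→[41+1]=42
[q^42] f(42)=42,f(21)=21,f(14)=14,f(7)=7,f(6)=6,f(3)=3,f(2)=2,f(1)=1 ⇒ 96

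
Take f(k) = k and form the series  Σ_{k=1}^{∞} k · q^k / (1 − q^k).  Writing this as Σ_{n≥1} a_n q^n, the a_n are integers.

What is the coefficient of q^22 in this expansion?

a_22 = 36

q^22  k|22↦f(k): 1:1 2:2 11:11 22:22  a_22=36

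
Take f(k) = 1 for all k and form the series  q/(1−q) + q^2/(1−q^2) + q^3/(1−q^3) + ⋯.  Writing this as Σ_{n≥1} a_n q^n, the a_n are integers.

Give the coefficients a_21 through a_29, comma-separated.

n=21: 21·1 7·3 3·7 1·21  f→[1+1+1+1]=4
q^22  k|22↦f(k): 22:1 11:1 2:1 1:1  a_22=4
d|23:{23,1}  Σf=1+1=2
n=24: 24·1 12·2 8·3 6·4 4·6 3·8 2·12 1·24  f→[1+1+1+1+1+1+1+1]=8
d|25:{1,5,25}  Σf=1+1+1=3
n=26: 1·26 2·13 13·2 26·1  f→[1+1+1+1]=4
q^27  k|27↦f(k): 1:1 3:1 9:1 27:1  a_27=4
n=28: 1·28 2·14 4·7 7·4 14·2 28·1  f→[1+1+1+1+1+1]=6
[q^29] f(29)=1,f(1)=1 ⇒ 2

4, 4, 2, 8, 3, 4, 4, 6, 2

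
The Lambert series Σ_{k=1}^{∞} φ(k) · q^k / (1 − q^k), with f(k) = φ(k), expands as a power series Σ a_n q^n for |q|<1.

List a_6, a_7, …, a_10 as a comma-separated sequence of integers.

d|6:{1,2,3,6}  Σφ=1+1+2+2=6
[q^7] φ(7)=6,φ(1)=1 ⇒ 7
[q^8] φ(8)=4,φ(4)=2,φ(2)=1,φ(1)=1 ⇒ 8
n=9: 1·9 3·3 9·1  φ→[1+2+6]=9
[q^10] φ(10)=4,φ(5)=4,φ(2)=1,φ(1)=1 ⇒ 10

6, 7, 8, 9, 10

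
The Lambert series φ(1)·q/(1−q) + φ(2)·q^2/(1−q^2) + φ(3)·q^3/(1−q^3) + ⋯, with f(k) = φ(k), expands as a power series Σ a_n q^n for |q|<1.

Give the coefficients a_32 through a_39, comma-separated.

[q^32] φ(1)=1,φ(2)=1,φ(4)=2,φ(8)=4,φ(16)=8,φ(32)=16 ⇒ 32
d|33:{33,11,3,1}  Σφ=20+10+2+1=33
n=34: 34·1 17·2 2·17 1·34  φ→[16+16+1+1]=34
d|35:{1,5,7,35}  Σφ=1+4+6+24=35
n=36: 1·36 2·18 3·12 4·9 6·6 9·4 12·3 18·2 36·1  φ→[1+1+2+2+2+6+4+6+12]=36
d|37:{37,1}  Σφ=36+1=37
d|38:{1,2,19,38}  Σφ=1+1+18+18=38
n=39: 1·39 3·13 13·3 39·1  φ→[1+2+12+24]=39

32, 33, 34, 35, 36, 37, 38, 39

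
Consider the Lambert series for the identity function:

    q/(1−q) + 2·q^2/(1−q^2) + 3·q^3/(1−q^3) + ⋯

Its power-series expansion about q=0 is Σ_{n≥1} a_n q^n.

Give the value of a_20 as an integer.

d|20:{1,2,4,5,10,20}  Σf=1+2+4+5+10+20=42

a_20 = 42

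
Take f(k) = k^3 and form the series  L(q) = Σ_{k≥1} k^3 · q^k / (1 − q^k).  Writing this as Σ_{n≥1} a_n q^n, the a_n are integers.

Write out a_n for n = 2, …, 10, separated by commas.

n=2: 1·2 2·1  f→[1+8]=9
q^3  k|3↦f(k): 1:1 3:27  a_3=28
n=4: 1·4 2·2 4·1  f→[1+8+64]=73
n=5: 5·1 1·5  f→[125+1]=126
[q^6] f(1)=1,f(2)=8,f(3)=27,f(6)=216 ⇒ 252
q^7  k|7↦f(k): 7:343 1:1  a_7=344
n=8: 8·1 4·2 2·4 1·8  f→[512+64+8+1]=585
[q^9] f(1)=1,f(3)=27,f(9)=729 ⇒ 757
[q^10] f(1)=1,f(2)=8,f(5)=125,f(10)=1000 ⇒ 1134

9, 28, 73, 126, 252, 344, 585, 757, 1134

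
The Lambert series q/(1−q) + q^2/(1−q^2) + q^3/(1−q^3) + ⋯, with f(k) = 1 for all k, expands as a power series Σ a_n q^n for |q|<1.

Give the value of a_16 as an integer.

n=16: 16·1 8·2 4·4 2·8 1·16  f→[1+1+1+1+1]=5

a_16 = 5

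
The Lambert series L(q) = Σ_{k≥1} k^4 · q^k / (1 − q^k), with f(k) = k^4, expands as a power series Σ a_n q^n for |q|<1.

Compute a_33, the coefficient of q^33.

q^33  k|33↦f(k): 33:1185921 11:14641 3:81 1:1  a_33=1200644

a_33 = 1200644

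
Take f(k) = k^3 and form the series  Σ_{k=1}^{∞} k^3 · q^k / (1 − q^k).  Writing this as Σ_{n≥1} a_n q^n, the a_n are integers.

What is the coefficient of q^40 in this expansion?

n=40: 40·1 20·2 10·4 8·5 5·8 4·10 2·20 1·40  f→[64000+8000+1000+512+125+64+8+1]=73710

a_40 = 73710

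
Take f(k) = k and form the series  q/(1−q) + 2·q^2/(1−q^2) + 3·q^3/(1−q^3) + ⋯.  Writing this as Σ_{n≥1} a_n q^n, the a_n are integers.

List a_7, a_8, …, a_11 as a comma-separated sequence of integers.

n=7: 1·7 7·1  f→[1+7]=8
q^8  k|8↦f(k): 8:8 4:4 2:2 1:1  a_8=15
[q^9] f(9)=9,f(3)=3,f(1)=1 ⇒ 13
d|10:{10,5,2,1}  Σf=10+5+2+1=18
q^11  k|11↦f(k): 11:11 1:1  a_11=12

8, 15, 13, 18, 12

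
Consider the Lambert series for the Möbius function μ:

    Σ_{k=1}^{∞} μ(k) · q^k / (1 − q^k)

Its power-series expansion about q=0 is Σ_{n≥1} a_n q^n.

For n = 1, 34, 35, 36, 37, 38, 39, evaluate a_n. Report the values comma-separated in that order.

1, 0, 0, 0, 0, 0, 0

n=1: 1·1  μ→[1]=1
n=34: 34·1 17·2 2·17 1·34  μ→[1+(-1)+(-1)+1]=0
q^35  k|35↦μ(k): 35:1 7:-1 5:-1 1:1  a_35=0
d|36:{1,2,3,4,6,9,12,18,36}  Σμ=1+(-1)+(-1)+0+1+0+0+0+0=0
d|37:{37,1}  Σμ=(-1)+1=0
q^38  k|38↦μ(k): 38:1 19:-1 2:-1 1:1  a_38=0
[q^39] μ(39)=1,μ(13)=-1,μ(3)=-1,μ(1)=1 ⇒ 0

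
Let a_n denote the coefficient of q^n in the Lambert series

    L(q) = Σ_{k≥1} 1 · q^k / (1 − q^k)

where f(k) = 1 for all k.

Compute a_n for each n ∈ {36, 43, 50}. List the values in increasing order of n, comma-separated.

[q^36] f(1)=1,f(2)=1,f(3)=1,f(4)=1,f(6)=1,f(9)=1,f(12)=1,f(18)=1,f(36)=1 ⇒ 9
q^43  k|43↦f(k): 1:1 43:1  a_43=2
n=50: 1·50 2·25 5·10 10·5 25·2 50·1  f→[1+1+1+1+1+1]=6

9, 2, 6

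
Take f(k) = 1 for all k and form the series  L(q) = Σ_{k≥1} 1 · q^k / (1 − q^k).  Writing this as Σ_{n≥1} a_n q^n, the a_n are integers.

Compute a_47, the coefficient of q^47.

a_47 = 2

d|47:{47,1}  Σf=1+1=2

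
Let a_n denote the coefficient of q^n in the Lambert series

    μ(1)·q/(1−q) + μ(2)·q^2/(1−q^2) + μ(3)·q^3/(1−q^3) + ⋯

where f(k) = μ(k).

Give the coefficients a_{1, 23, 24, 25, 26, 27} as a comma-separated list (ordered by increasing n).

1, 0, 0, 0, 0, 0

d|1:{1}  Σμ=1=1
d|23:{1,23}  Σμ=1+(-1)=0
q^24  k|24↦μ(k): 1:1 2:-1 3:-1 4:0 6:1 8:0 12:0 24:0  a_24=0
n=25: 25·1 5·5 1·25  μ→[0+(-1)+1]=0
[q^26] μ(1)=1,μ(2)=-1,μ(13)=-1,μ(26)=1 ⇒ 0
q^27  k|27↦μ(k): 27:0 9:0 3:-1 1:1  a_27=0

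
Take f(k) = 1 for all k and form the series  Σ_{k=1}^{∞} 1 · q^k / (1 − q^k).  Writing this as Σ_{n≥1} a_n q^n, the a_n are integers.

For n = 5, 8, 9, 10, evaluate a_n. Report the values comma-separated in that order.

n=5: 5·1 1·5  f→[1+1]=2
q^8  k|8↦f(k): 1:1 2:1 4:1 8:1  a_8=4
n=9: 9·1 3·3 1·9  f→[1+1+1]=3
q^10  k|10↦f(k): 10:1 5:1 2:1 1:1  a_10=4

2, 4, 3, 4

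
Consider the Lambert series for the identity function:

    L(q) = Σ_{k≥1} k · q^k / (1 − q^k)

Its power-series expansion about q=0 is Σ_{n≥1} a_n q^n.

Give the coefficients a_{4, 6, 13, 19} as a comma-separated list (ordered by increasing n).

7, 12, 14, 20

n=4: 4·1 2·2 1·4  f→[4+2+1]=7
q^6  k|6↦f(k): 1:1 2:2 3:3 6:6  a_6=12
q^13  k|13↦f(k): 1:1 13:13  a_13=14
n=19: 1·19 19·1  f→[1+19]=20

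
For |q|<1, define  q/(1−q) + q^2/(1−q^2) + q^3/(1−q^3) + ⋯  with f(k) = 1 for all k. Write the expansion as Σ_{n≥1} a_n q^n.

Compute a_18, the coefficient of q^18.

[q^18] f(1)=1,f(2)=1,f(3)=1,f(6)=1,f(9)=1,f(18)=1 ⇒ 6

a_18 = 6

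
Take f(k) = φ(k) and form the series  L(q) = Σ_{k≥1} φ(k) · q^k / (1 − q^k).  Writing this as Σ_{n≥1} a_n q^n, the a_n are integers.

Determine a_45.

n=45: 1·45 3·15 5·9 9·5 15·3 45·1  φ→[1+2+4+6+8+24]=45

a_45 = 45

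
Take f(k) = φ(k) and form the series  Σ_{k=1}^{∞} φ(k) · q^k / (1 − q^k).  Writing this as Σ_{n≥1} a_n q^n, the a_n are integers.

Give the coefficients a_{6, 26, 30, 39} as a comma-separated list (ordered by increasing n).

[q^6] φ(6)=2,φ(3)=2,φ(2)=1,φ(1)=1 ⇒ 6
q^26  k|26↦φ(k): 26:12 13:12 2:1 1:1  a_26=26
d|30:{30,15,10,6,5,3,2,1}  Σφ=8+8+4+2+4+2+1+1=30
[q^39] φ(39)=24,φ(13)=12,φ(3)=2,φ(1)=1 ⇒ 39

6, 26, 30, 39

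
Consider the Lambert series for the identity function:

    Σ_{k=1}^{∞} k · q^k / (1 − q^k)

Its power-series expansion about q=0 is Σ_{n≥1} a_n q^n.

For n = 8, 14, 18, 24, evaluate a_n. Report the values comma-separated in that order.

q^8  k|8↦f(k): 1:1 2:2 4:4 8:8  a_8=15
q^14  k|14↦f(k): 14:14 7:7 2:2 1:1  a_14=24
d|18:{1,2,3,6,9,18}  Σf=1+2+3+6+9+18=39
q^24  k|24↦f(k): 24:24 12:12 8:8 6:6 4:4 3:3 2:2 1:1  a_24=60

15, 24, 39, 60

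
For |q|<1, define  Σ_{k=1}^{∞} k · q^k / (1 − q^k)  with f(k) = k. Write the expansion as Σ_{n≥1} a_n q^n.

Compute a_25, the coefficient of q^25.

a_25 = 31

d|25:{25,5,1}  Σf=25+5+1=31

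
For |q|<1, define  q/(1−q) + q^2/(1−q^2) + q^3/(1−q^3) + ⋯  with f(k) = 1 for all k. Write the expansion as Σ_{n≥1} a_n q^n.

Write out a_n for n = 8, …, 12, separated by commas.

4, 3, 4, 2, 6

[q^8] f(8)=1,f(4)=1,f(2)=1,f(1)=1 ⇒ 4
d|9:{9,3,1}  Σf=1+1+1=3
n=10: 10·1 5·2 2·5 1·10  f→[1+1+1+1]=4
q^11  k|11↦f(k): 1:1 11:1  a_11=2
q^12  k|12↦f(k): 12:1 6:1 4:1 3:1 2:1 1:1  a_12=6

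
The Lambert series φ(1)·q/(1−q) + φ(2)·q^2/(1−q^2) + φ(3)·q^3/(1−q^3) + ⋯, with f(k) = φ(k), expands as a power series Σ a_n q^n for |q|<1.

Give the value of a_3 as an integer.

[q^3] φ(1)=1,φ(3)=2 ⇒ 3

a_3 = 3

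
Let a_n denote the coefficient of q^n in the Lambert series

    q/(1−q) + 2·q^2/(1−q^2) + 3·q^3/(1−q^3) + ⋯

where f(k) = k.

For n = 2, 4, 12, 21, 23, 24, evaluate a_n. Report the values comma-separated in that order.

q^2  k|2↦f(k): 2:2 1:1  a_2=3
[q^4] f(4)=4,f(2)=2,f(1)=1 ⇒ 7
[q^12] f(12)=12,f(6)=6,f(4)=4,f(3)=3,f(2)=2,f(1)=1 ⇒ 28
[q^21] f(21)=21,f(7)=7,f(3)=3,f(1)=1 ⇒ 32
q^23  k|23↦f(k): 23:23 1:1  a_23=24
q^24  k|24↦f(k): 1:1 2:2 3:3 4:4 6:6 8:8 12:12 24:24  a_24=60

3, 7, 28, 32, 24, 60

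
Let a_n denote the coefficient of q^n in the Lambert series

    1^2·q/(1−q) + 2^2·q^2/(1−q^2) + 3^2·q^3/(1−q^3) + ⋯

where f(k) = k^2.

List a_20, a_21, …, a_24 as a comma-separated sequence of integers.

[q^20] f(20)=400,f(10)=100,f(5)=25,f(4)=16,f(2)=4,f(1)=1 ⇒ 546
d|21:{21,7,3,1}  Σf=441+49+9+1=500
[q^22] f(22)=484,f(11)=121,f(2)=4,f(1)=1 ⇒ 610
q^23  k|23↦f(k): 1:1 23:529  a_23=530
[q^24] f(24)=576,f(12)=144,f(8)=64,f(6)=36,f(4)=16,f(3)=9,f(2)=4,f(1)=1 ⇒ 850

546, 500, 610, 530, 850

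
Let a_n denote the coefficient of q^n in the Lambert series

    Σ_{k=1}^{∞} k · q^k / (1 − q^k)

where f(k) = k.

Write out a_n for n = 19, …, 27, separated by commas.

20, 42, 32, 36, 24, 60, 31, 42, 40

d|19:{1,19}  Σf=1+19=20
n=20: 1·20 2·10 4·5 5·4 10·2 20·1  f→[1+2+4+5+10+20]=42
q^21  k|21↦f(k): 1:1 3:3 7:7 21:21  a_21=32
n=22: 1·22 2·11 11·2 22·1  f→[1+2+11+22]=36
n=23: 1·23 23·1  f→[1+23]=24
q^24  k|24↦f(k): 1:1 2:2 3:3 4:4 6:6 8:8 12:12 24:24  a_24=60
[q^25] f(1)=1,f(5)=5,f(25)=25 ⇒ 31
[q^26] f(26)=26,f(13)=13,f(2)=2,f(1)=1 ⇒ 42
[q^27] f(1)=1,f(3)=3,f(9)=9,f(27)=27 ⇒ 40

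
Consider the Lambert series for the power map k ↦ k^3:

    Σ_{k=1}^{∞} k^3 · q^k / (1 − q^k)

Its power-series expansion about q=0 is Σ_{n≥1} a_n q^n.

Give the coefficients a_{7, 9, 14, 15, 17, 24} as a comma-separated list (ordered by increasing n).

q^7  k|7↦f(k): 1:1 7:343  a_7=344
q^9  k|9↦f(k): 1:1 3:27 9:729  a_9=757
d|14:{1,2,7,14}  Σf=1+8+343+2744=3096
d|15:{15,5,3,1}  Σf=3375+125+27+1=3528
d|17:{1,17}  Σf=1+4913=4914
q^24  k|24↦f(k): 1:1 2:8 3:27 4:64 6:216 8:512 12:1728 24:13824  a_24=16380

344, 757, 3096, 3528, 4914, 16380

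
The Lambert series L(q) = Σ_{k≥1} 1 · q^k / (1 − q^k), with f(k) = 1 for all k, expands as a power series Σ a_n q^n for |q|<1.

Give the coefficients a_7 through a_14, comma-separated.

[q^7] f(7)=1,f(1)=1 ⇒ 2
q^8  k|8↦f(k): 8:1 4:1 2:1 1:1  a_8=4
[q^9] f(9)=1,f(3)=1,f(1)=1 ⇒ 3
n=10: 1·10 2·5 5·2 10·1  f→[1+1+1+1]=4
q^11  k|11↦f(k): 11:1 1:1  a_11=2
d|12:{12,6,4,3,2,1}  Σf=1+1+1+1+1+1=6
n=13: 1·13 13·1  f→[1+1]=2
n=14: 14·1 7·2 2·7 1·14  f→[1+1+1+1]=4

2, 4, 3, 4, 2, 6, 2, 4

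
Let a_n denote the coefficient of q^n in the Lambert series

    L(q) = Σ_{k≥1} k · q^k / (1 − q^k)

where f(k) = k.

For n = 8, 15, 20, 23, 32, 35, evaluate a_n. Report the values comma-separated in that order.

15, 24, 42, 24, 63, 48

q^8  k|8↦f(k): 8:8 4:4 2:2 1:1  a_8=15
n=15: 1·15 3·5 5·3 15·1  f→[1+3+5+15]=24
n=20: 1·20 2·10 4·5 5·4 10·2 20·1  f→[1+2+4+5+10+20]=42
[q^23] f(1)=1,f(23)=23 ⇒ 24
d|32:{1,2,4,8,16,32}  Σf=1+2+4+8+16+32=63
q^35  k|35↦f(k): 35:35 7:7 5:5 1:1  a_35=48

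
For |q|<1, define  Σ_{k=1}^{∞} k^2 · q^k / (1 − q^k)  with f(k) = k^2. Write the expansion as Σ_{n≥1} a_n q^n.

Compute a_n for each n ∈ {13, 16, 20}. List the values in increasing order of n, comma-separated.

n=13: 1·13 13·1  f→[1+169]=170
q^16  k|16↦f(k): 16:256 8:64 4:16 2:4 1:1  a_16=341
q^20  k|20↦f(k): 1:1 2:4 4:16 5:25 10:100 20:400  a_20=546

170, 341, 546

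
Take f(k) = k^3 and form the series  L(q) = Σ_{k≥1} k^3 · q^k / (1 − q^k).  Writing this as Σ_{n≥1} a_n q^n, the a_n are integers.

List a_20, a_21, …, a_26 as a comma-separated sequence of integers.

9198, 9632, 11988, 12168, 16380, 15751, 19782

d|20:{20,10,5,4,2,1}  Σf=8000+1000+125+64+8+1=9198
[q^21] f(21)=9261,f(7)=343,f(3)=27,f(1)=1 ⇒ 9632
d|22:{1,2,11,22}  Σf=1+8+1331+10648=11988
d|23:{23,1}  Σf=12167+1=12168
[q^24] f(24)=13824,f(12)=1728,f(8)=512,f(6)=216,f(4)=64,f(3)=27,f(2)=8,f(1)=1 ⇒ 16380
n=25: 25·1 5·5 1·25  f→[15625+125+1]=15751
n=26: 1·26 2·13 13·2 26·1  f→[1+8+2197+17576]=19782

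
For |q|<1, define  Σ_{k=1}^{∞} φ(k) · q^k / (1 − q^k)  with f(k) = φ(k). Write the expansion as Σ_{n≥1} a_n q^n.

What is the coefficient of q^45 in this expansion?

[q^45] φ(1)=1,φ(3)=2,φ(5)=4,φ(9)=6,φ(15)=8,φ(45)=24 ⇒ 45

a_45 = 45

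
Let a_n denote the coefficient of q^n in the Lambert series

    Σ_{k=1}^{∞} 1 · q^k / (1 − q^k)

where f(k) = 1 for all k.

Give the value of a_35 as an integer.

n=35: 1·35 5·7 7·5 35·1  f→[1+1+1+1]=4

a_35 = 4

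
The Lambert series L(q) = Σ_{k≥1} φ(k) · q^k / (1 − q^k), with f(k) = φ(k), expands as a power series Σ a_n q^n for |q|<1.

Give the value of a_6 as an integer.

n=6: 6·1 3·2 2·3 1·6  φ→[2+2+1+1]=6

a_6 = 6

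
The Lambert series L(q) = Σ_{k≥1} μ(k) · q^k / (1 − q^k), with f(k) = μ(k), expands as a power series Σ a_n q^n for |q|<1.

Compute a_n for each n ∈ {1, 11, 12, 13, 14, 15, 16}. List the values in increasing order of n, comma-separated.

1, 0, 0, 0, 0, 0, 0

n=1: 1·1  μ→[1]=1
d|11:{11,1}  Σμ=(-1)+1=0
q^12  k|12↦μ(k): 1:1 2:-1 3:-1 4:0 6:1 12:0  a_12=0
[q^13] μ(1)=1,μ(13)=-1 ⇒ 0
n=14: 14·1 7·2 2·7 1·14  μ→[1+(-1)+(-1)+1]=0
[q^15] μ(15)=1,μ(5)=-1,μ(3)=-1,μ(1)=1 ⇒ 0
[q^16] μ(16)=0,μ(8)=0,μ(4)=0,μ(2)=-1,μ(1)=1 ⇒ 0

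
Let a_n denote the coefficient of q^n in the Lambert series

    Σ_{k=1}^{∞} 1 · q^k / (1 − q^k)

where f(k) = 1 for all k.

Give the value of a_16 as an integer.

n=16: 16·1 8·2 4·4 2·8 1·16  f→[1+1+1+1+1]=5

a_16 = 5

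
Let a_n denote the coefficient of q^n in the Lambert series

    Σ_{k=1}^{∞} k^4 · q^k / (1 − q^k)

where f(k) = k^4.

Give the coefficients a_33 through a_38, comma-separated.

1200644, 1419874, 1503652, 1813539, 1874162, 2215474

q^33  k|33↦f(k): 33:1185921 11:14641 3:81 1:1  a_33=1200644
n=34: 1·34 2·17 17·2 34·1  f→[1+16+83521+1336336]=1419874
d|35:{35,7,5,1}  Σf=1500625+2401+625+1=1503652
q^36  k|36↦f(k): 1:1 2:16 3:81 4:256 6:1296 9:6561 12:20736 18:104976 36:1679616  a_36=1813539
q^37  k|37↦f(k): 37:1874161 1:1  a_37=1874162
[q^38] f(38)=2085136,f(19)=130321,f(2)=16,f(1)=1 ⇒ 2215474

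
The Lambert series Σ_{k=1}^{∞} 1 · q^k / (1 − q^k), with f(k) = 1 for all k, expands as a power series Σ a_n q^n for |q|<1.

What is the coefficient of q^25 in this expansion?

a_25 = 3

d|25:{1,5,25}  Σf=1+1+1=3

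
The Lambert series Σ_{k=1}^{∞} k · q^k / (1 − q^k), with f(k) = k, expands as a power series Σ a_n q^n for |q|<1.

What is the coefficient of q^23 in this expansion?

n=23: 1·23 23·1  f→[1+23]=24

a_23 = 24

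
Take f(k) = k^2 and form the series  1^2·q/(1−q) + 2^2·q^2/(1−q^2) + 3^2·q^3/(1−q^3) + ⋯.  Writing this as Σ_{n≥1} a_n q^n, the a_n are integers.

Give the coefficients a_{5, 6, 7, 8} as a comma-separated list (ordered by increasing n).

n=5: 5·1 1·5  f→[25+1]=26
q^6  k|6↦f(k): 1:1 2:4 3:9 6:36  a_6=50
d|7:{7,1}  Σf=49+1=50
q^8  k|8↦f(k): 1:1 2:4 4:16 8:64  a_8=85

26, 50, 50, 85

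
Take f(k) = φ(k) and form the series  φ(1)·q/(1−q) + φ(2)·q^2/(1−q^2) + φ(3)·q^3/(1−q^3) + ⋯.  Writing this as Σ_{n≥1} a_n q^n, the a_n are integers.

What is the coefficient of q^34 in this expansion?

n=34: 1·34 2·17 17·2 34·1  φ→[1+1+16+16]=34

a_34 = 34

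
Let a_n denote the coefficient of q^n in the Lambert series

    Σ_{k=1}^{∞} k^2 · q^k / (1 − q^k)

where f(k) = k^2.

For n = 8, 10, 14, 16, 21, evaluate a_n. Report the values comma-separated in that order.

85, 130, 250, 341, 500

n=8: 8·1 4·2 2·4 1·8  f→[64+16+4+1]=85
[q^10] f(1)=1,f(2)=4,f(5)=25,f(10)=100 ⇒ 130
d|14:{1,2,7,14}  Σf=1+4+49+196=250
q^16  k|16↦f(k): 1:1 2:4 4:16 8:64 16:256  a_16=341
q^21  k|21↦f(k): 21:441 7:49 3:9 1:1  a_21=500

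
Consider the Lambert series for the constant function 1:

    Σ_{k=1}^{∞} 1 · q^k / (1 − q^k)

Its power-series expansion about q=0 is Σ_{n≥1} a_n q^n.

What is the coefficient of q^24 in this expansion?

a_24 = 8

[q^24] f(24)=1,f(12)=1,f(8)=1,f(6)=1,f(4)=1,f(3)=1,f(2)=1,f(1)=1 ⇒ 8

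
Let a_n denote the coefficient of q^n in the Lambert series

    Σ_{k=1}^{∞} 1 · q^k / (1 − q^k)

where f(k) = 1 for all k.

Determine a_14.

[q^14] f(1)=1,f(2)=1,f(7)=1,f(14)=1 ⇒ 4

a_14 = 4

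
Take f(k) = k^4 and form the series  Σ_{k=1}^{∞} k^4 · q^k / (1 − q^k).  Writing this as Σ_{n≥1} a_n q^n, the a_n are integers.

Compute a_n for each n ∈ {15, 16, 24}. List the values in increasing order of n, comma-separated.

51332, 69905, 358258

d|15:{1,3,5,15}  Σf=1+81+625+50625=51332
d|16:{1,2,4,8,16}  Σf=1+16+256+4096+65536=69905
d|24:{24,12,8,6,4,3,2,1}  Σf=331776+20736+4096+1296+256+81+16+1=358258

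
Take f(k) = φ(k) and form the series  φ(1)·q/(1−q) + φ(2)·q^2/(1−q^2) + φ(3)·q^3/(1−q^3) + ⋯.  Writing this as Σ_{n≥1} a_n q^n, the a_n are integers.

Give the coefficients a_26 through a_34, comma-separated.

n=26: 1·26 2·13 13·2 26·1  φ→[1+1+12+12]=26
d|27:{1,3,9,27}  Σφ=1+2+6+18=27
d|28:{1,2,4,7,14,28}  Σφ=1+1+2+6+6+12=28
[q^29] φ(29)=28,φ(1)=1 ⇒ 29
q^30  k|30↦φ(k): 1:1 2:1 3:2 5:4 6:2 10:4 15:8 30:8  a_30=30
[q^31] φ(1)=1,φ(31)=30 ⇒ 31
d|32:{32,16,8,4,2,1}  Σφ=16+8+4+2+1+1=32
n=33: 33·1 11·3 3·11 1·33  φ→[20+10+2+1]=33
[q^34] φ(1)=1,φ(2)=1,φ(17)=16,φ(34)=16 ⇒ 34

26, 27, 28, 29, 30, 31, 32, 33, 34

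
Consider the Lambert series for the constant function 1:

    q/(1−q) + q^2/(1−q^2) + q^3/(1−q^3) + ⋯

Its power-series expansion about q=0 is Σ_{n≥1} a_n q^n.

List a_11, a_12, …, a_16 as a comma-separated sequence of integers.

n=11: 11·1 1·11  f→[1+1]=2
d|12:{12,6,4,3,2,1}  Σf=1+1+1+1+1+1=6
d|13:{1,13}  Σf=1+1=2
[q^14] f(14)=1,f(7)=1,f(2)=1,f(1)=1 ⇒ 4
[q^15] f(1)=1,f(3)=1,f(5)=1,f(15)=1 ⇒ 4
d|16:{1,2,4,8,16}  Σf=1+1+1+1+1=5

2, 6, 2, 4, 4, 5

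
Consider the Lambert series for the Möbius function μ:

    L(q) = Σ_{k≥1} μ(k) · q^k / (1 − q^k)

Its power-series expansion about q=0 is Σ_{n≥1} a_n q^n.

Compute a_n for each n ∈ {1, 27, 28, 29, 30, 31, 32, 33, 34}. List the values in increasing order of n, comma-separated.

1, 0, 0, 0, 0, 0, 0, 0, 0

[q^1] μ(1)=1 ⇒ 1
d|27:{1,3,9,27}  Σμ=1+(-1)+0+0=0
n=28: 28·1 14·2 7·4 4·7 2·14 1·28  μ→[0+1+(-1)+0+(-1)+1]=0
n=29: 1·29 29·1  μ→[1+(-1)]=0
n=30: 30·1 15·2 10·3 6·5 5·6 3·10 2·15 1·30  μ→[(-1)+1+1+1+(-1)+(-1)+(-1)+1]=0
q^31  k|31↦μ(k): 1:1 31:-1  a_31=0
q^32  k|32↦μ(k): 32:0 16:0 8:0 4:0 2:-1 1:1  a_32=0
d|33:{33,11,3,1}  Σμ=1+(-1)+(-1)+1=0
q^34  k|34↦μ(k): 1:1 2:-1 17:-1 34:1  a_34=0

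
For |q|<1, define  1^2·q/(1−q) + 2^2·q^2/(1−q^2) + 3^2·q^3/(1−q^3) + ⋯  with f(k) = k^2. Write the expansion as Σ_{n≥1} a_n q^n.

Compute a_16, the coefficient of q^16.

a_16 = 341

q^16  k|16↦f(k): 1:1 2:4 4:16 8:64 16:256  a_16=341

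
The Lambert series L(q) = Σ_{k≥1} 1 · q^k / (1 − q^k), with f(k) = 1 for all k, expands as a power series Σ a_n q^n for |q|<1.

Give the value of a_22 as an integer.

a_22 = 4

d|22:{22,11,2,1}  Σf=1+1+1+1=4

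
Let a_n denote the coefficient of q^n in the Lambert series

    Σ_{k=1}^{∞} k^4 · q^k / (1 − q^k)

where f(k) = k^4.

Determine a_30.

a_30 = 872644

[q^30] f(30)=810000,f(15)=50625,f(10)=10000,f(6)=1296,f(5)=625,f(3)=81,f(2)=16,f(1)=1 ⇒ 872644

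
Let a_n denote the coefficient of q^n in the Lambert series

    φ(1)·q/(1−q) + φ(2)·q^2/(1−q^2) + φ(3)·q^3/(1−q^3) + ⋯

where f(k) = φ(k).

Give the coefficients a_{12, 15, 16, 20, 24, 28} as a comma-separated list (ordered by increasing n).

n=12: 12·1 6·2 4·3 3·4 2·6 1·12  φ→[4+2+2+2+1+1]=12
d|15:{1,3,5,15}  Σφ=1+2+4+8=15
[q^16] φ(1)=1,φ(2)=1,φ(4)=2,φ(8)=4,φ(16)=8 ⇒ 16
d|20:{1,2,4,5,10,20}  Σφ=1+1+2+4+4+8=20
[q^24] φ(24)=8,φ(12)=4,φ(8)=4,φ(6)=2,φ(4)=2,φ(3)=2,φ(2)=1,φ(1)=1 ⇒ 24
[q^28] φ(28)=12,φ(14)=6,φ(7)=6,φ(4)=2,φ(2)=1,φ(1)=1 ⇒ 28

12, 15, 16, 20, 24, 28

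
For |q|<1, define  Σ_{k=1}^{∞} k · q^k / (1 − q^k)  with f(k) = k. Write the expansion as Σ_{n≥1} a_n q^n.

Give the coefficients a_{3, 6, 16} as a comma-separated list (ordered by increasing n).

4, 12, 31

d|3:{1,3}  Σf=1+3=4
d|6:{1,2,3,6}  Σf=1+2+3+6=12
[q^16] f(1)=1,f(2)=2,f(4)=4,f(8)=8,f(16)=16 ⇒ 31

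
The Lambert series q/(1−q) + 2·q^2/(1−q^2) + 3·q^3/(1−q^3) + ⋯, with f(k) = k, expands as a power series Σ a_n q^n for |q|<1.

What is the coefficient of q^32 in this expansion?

q^32  k|32↦f(k): 32:32 16:16 8:8 4:4 2:2 1:1  a_32=63

a_32 = 63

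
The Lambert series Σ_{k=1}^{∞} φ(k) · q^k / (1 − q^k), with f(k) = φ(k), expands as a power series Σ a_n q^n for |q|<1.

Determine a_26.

q^26  k|26↦φ(k): 1:1 2:1 13:12 26:12  a_26=26

a_26 = 26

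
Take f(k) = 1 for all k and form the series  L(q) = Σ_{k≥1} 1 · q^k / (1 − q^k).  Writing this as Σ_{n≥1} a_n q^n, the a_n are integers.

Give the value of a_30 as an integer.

a_30 = 8

q^30  k|30↦f(k): 1:1 2:1 3:1 5:1 6:1 10:1 15:1 30:1  a_30=8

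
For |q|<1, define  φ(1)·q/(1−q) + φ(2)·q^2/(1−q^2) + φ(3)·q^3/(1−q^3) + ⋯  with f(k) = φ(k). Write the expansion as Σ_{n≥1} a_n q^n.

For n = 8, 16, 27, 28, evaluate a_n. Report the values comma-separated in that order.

[q^8] φ(1)=1,φ(2)=1,φ(4)=2,φ(8)=4 ⇒ 8
d|16:{1,2,4,8,16}  Σφ=1+1+2+4+8=16
n=27: 27·1 9·3 3·9 1·27  φ→[18+6+2+1]=27
q^28  k|28↦φ(k): 1:1 2:1 4:2 7:6 14:6 28:12  a_28=28

8, 16, 27, 28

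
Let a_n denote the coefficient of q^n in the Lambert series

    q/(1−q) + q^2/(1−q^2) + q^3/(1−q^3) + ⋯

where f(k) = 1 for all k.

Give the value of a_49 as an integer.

q^49  k|49↦f(k): 1:1 7:1 49:1  a_49=3

a_49 = 3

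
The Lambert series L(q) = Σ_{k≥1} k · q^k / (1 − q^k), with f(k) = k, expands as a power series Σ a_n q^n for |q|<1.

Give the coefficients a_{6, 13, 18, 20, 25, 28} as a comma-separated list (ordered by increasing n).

12, 14, 39, 42, 31, 56

[q^6] f(1)=1,f(2)=2,f(3)=3,f(6)=6 ⇒ 12
[q^13] f(13)=13,f(1)=1 ⇒ 14
q^18  k|18↦f(k): 1:1 2:2 3:3 6:6 9:9 18:18  a_18=39
q^20  k|20↦f(k): 20:20 10:10 5:5 4:4 2:2 1:1  a_20=42
d|25:{1,5,25}  Σf=1+5+25=31
q^28  k|28↦f(k): 28:28 14:14 7:7 4:4 2:2 1:1  a_28=56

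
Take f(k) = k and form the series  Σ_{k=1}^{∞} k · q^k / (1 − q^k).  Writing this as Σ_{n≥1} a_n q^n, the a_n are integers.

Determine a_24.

a_24 = 60

q^24  k|24↦f(k): 1:1 2:2 3:3 4:4 6:6 8:8 12:12 24:24  a_24=60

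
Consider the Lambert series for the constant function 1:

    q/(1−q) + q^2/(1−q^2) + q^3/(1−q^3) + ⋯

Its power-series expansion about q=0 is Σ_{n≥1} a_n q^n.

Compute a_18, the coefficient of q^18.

a_18 = 6

n=18: 1·18 2·9 3·6 6·3 9·2 18·1  f→[1+1+1+1+1+1]=6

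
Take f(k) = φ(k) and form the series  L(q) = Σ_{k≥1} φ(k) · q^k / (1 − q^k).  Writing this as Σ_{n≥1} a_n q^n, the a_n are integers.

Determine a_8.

[q^8] φ(8)=4,φ(4)=2,φ(2)=1,φ(1)=1 ⇒ 8

a_8 = 8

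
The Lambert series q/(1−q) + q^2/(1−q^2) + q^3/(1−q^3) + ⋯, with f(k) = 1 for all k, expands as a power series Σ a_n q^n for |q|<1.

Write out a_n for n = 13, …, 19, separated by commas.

q^13  k|13↦f(k): 13:1 1:1  a_13=2
q^14  k|14↦f(k): 14:1 7:1 2:1 1:1  a_14=4
d|15:{1,3,5,15}  Σf=1+1+1+1=4
d|16:{16,8,4,2,1}  Σf=1+1+1+1+1=5
d|17:{17,1}  Σf=1+1=2
d|18:{18,9,6,3,2,1}  Σf=1+1+1+1+1+1=6
q^19  k|19↦f(k): 1:1 19:1  a_19=2

2, 4, 4, 5, 2, 6, 2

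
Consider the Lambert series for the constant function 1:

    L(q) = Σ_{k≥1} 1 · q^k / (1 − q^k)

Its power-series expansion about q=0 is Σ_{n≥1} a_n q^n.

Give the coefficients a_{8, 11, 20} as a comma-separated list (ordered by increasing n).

4, 2, 6

d|8:{8,4,2,1}  Σf=1+1+1+1=4
d|11:{1,11}  Σf=1+1=2
n=20: 1·20 2·10 4·5 5·4 10·2 20·1  f→[1+1+1+1+1+1]=6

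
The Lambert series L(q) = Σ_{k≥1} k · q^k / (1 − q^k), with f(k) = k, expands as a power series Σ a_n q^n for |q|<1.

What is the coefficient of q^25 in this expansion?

a_25 = 31

n=25: 25·1 5·5 1·25  f→[25+5+1]=31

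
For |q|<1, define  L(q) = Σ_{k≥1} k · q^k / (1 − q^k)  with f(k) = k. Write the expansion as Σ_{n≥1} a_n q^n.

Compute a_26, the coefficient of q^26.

q^26  k|26↦f(k): 1:1 2:2 13:13 26:26  a_26=42

a_26 = 42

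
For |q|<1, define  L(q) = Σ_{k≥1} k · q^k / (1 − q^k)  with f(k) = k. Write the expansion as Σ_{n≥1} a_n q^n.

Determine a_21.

a_21 = 32

[q^21] f(1)=1,f(3)=3,f(7)=7,f(21)=21 ⇒ 32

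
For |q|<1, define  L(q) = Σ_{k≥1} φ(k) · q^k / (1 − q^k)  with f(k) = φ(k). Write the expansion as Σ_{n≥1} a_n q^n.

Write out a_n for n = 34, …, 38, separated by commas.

n=34: 34·1 17·2 2·17 1·34  φ→[16+16+1+1]=34
[q^35] φ(1)=1,φ(5)=4,φ(7)=6,φ(35)=24 ⇒ 35
q^36  k|36↦φ(k): 1:1 2:1 3:2 4:2 6:2 9:6 12:4 18:6 36:12  a_36=36
d|37:{1,37}  Σφ=1+36=37
n=38: 38·1 19·2 2·19 1·38  φ→[18+18+1+1]=38

34, 35, 36, 37, 38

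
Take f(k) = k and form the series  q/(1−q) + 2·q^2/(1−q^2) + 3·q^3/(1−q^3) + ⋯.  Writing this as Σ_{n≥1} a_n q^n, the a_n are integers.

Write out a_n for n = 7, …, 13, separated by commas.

8, 15, 13, 18, 12, 28, 14

d|7:{1,7}  Σf=1+7=8
[q^8] f(8)=8,f(4)=4,f(2)=2,f(1)=1 ⇒ 15
[q^9] f(9)=9,f(3)=3,f(1)=1 ⇒ 13
[q^10] f(10)=10,f(5)=5,f(2)=2,f(1)=1 ⇒ 18
n=11: 11·1 1·11  f→[11+1]=12
q^12  k|12↦f(k): 12:12 6:6 4:4 3:3 2:2 1:1  a_12=28
q^13  k|13↦f(k): 1:1 13:13  a_13=14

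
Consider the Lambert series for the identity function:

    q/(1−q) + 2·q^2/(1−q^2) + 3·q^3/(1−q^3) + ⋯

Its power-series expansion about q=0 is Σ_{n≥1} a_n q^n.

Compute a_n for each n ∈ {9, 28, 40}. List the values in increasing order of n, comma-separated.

q^9  k|9↦f(k): 9:9 3:3 1:1  a_9=13
q^28  k|28↦f(k): 1:1 2:2 4:4 7:7 14:14 28:28  a_28=56
[q^40] f(40)=40,f(20)=20,f(10)=10,f(8)=8,f(5)=5,f(4)=4,f(2)=2,f(1)=1 ⇒ 90

13, 56, 90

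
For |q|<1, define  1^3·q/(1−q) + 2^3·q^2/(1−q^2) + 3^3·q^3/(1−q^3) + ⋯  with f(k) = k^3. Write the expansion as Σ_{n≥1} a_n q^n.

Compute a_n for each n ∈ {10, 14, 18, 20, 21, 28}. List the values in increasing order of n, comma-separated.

n=10: 1·10 2·5 5·2 10·1  f→[1+8+125+1000]=1134
[q^14] f(1)=1,f(2)=8,f(7)=343,f(14)=2744 ⇒ 3096
q^18  k|18↦f(k): 18:5832 9:729 6:216 3:27 2:8 1:1  a_18=6813
[q^20] f(1)=1,f(2)=8,f(4)=64,f(5)=125,f(10)=1000,f(20)=8000 ⇒ 9198
n=21: 1·21 3·7 7·3 21·1  f→[1+27+343+9261]=9632
d|28:{1,2,4,7,14,28}  Σf=1+8+64+343+2744+21952=25112

1134, 3096, 6813, 9198, 9632, 25112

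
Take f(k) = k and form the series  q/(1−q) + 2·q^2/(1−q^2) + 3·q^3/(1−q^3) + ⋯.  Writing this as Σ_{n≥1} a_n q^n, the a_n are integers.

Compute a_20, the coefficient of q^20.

n=20: 1·20 2·10 4·5 5·4 10·2 20·1  f→[1+2+4+5+10+20]=42

a_20 = 42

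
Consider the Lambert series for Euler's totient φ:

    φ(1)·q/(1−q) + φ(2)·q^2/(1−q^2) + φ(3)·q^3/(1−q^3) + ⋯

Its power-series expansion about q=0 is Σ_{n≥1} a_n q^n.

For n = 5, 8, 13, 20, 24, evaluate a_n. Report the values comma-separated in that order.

n=5: 5·1 1·5  φ→[4+1]=5
q^8  k|8↦φ(k): 8:4 4:2 2:1 1:1  a_8=8
[q^13] φ(13)=12,φ(1)=1 ⇒ 13
q^20  k|20↦φ(k): 1:1 2:1 4:2 5:4 10:4 20:8  a_20=20
q^24  k|24↦φ(k): 1:1 2:1 3:2 4:2 6:2 8:4 12:4 24:8  a_24=24

5, 8, 13, 20, 24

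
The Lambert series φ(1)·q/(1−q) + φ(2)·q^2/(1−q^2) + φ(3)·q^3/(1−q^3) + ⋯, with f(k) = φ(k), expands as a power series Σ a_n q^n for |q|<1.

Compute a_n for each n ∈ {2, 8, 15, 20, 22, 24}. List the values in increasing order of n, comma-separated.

d|2:{2,1}  Σφ=1+1=2
q^8  k|8↦φ(k): 8:4 4:2 2:1 1:1  a_8=8
n=15: 15·1 5·3 3·5 1·15  φ→[8+4+2+1]=15
[q^20] φ(20)=8,φ(10)=4,φ(5)=4,φ(4)=2,φ(2)=1,φ(1)=1 ⇒ 20
q^22  k|22↦φ(k): 1:1 2:1 11:10 22:10  a_22=22
[q^24] φ(1)=1,φ(2)=1,φ(3)=2,φ(4)=2,φ(6)=2,φ(8)=4,φ(12)=4,φ(24)=8 ⇒ 24

2, 8, 15, 20, 22, 24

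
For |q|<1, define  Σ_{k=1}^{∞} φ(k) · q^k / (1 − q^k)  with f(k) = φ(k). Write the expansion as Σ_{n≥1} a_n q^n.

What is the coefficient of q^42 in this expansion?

n=42: 42·1 21·2 14·3 7·6 6·7 3·14 2·21 1·42  φ→[12+12+6+6+2+2+1+1]=42

a_42 = 42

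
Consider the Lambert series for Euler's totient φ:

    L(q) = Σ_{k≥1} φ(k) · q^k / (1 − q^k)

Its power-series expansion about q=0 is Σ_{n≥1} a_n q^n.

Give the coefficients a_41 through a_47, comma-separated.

d|41:{41,1}  Σφ=40+1=41
[q^42] φ(42)=12,φ(21)=12,φ(14)=6,φ(7)=6,φ(6)=2,φ(3)=2,φ(2)=1,φ(1)=1 ⇒ 42
q^43  k|43↦φ(k): 1:1 43:42  a_43=43
q^44  k|44↦φ(k): 44:20 22:10 11:10 4:2 2:1 1:1  a_44=44
d|45:{45,15,9,5,3,1}  Σφ=24+8+6+4+2+1=45
[q^46] φ(1)=1,φ(2)=1,φ(23)=22,φ(46)=22 ⇒ 46
d|47:{47,1}  Σφ=46+1=47

41, 42, 43, 44, 45, 46, 47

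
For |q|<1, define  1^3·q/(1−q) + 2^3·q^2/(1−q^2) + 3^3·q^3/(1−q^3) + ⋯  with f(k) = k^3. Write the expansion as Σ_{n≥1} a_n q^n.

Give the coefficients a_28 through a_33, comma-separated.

25112, 24390, 31752, 29792, 37449, 37296

n=28: 28·1 14·2 7·4 4·7 2·14 1·28  f→[21952+2744+343+64+8+1]=25112
n=29: 29·1 1·29  f→[24389+1]=24390
[q^30] f(1)=1,f(2)=8,f(3)=27,f(5)=125,f(6)=216,f(10)=1000,f(15)=3375,f(30)=27000 ⇒ 31752
n=31: 1·31 31·1  f→[1+29791]=29792
d|32:{32,16,8,4,2,1}  Σf=32768+4096+512+64+8+1=37449
q^33  k|33↦f(k): 33:35937 11:1331 3:27 1:1  a_33=37296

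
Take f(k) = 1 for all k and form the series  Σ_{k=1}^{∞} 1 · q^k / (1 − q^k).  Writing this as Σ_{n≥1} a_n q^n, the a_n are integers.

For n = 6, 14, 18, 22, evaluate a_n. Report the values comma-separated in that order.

4, 4, 6, 4

n=6: 1·6 2·3 3·2 6·1  f→[1+1+1+1]=4
[q^14] f(14)=1,f(7)=1,f(2)=1,f(1)=1 ⇒ 4
[q^18] f(1)=1,f(2)=1,f(3)=1,f(6)=1,f(9)=1,f(18)=1 ⇒ 6
q^22  k|22↦f(k): 22:1 11:1 2:1 1:1  a_22=4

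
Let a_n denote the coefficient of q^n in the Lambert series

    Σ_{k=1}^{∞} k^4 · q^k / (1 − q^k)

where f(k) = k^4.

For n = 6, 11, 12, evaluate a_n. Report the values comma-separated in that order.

d|6:{1,2,3,6}  Σf=1+16+81+1296=1394
[q^11] f(1)=1,f(11)=14641 ⇒ 14642
d|12:{1,2,3,4,6,12}  Σf=1+16+81+256+1296+20736=22386

1394, 14642, 22386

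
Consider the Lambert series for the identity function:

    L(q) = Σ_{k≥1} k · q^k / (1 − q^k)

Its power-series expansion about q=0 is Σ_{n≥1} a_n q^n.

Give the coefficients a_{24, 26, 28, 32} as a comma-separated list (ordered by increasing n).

60, 42, 56, 63

d|24:{1,2,3,4,6,8,12,24}  Σf=1+2+3+4+6+8+12+24=60
d|26:{1,2,13,26}  Σf=1+2+13+26=42
[q^28] f(1)=1,f(2)=2,f(4)=4,f(7)=7,f(14)=14,f(28)=28 ⇒ 56
[q^32] f(32)=32,f(16)=16,f(8)=8,f(4)=4,f(2)=2,f(1)=1 ⇒ 63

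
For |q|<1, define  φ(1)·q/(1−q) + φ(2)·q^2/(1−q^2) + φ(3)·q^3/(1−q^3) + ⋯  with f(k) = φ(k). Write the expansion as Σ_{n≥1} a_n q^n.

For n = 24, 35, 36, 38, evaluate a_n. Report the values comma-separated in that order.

q^24  k|24↦φ(k): 24:8 12:4 8:4 6:2 4:2 3:2 2:1 1:1  a_24=24
n=35: 1·35 5·7 7·5 35·1  φ→[1+4+6+24]=35
d|36:{36,18,12,9,6,4,3,2,1}  Σφ=12+6+4+6+2+2+2+1+1=36
d|38:{38,19,2,1}  Σφ=18+18+1+1=38

24, 35, 36, 38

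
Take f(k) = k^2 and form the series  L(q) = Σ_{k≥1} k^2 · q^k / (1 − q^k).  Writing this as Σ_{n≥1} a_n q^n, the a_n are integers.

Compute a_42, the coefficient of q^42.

q^42  k|42↦f(k): 42:1764 21:441 14:196 7:49 6:36 3:9 2:4 1:1  a_42=2500

a_42 = 2500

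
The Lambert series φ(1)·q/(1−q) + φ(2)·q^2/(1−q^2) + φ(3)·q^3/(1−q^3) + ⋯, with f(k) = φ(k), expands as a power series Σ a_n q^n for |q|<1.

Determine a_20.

q^20  k|20↦φ(k): 20:8 10:4 5:4 4:2 2:1 1:1  a_20=20

a_20 = 20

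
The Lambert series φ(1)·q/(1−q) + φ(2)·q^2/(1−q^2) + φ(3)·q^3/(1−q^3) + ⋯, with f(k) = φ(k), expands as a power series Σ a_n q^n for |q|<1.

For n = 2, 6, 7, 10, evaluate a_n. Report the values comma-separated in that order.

d|2:{2,1}  Σφ=1+1=2
n=6: 1·6 2·3 3·2 6·1  φ→[1+1+2+2]=6
q^7  k|7↦φ(k): 1:1 7:6  a_7=7
[q^10] φ(1)=1,φ(2)=1,φ(5)=4,φ(10)=4 ⇒ 10

2, 6, 7, 10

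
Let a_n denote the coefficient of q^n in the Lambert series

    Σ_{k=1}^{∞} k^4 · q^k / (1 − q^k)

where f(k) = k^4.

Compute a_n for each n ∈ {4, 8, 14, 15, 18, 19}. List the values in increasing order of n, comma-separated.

n=4: 4·1 2·2 1·4  f→[256+16+1]=273
[q^8] f(8)=4096,f(4)=256,f(2)=16,f(1)=1 ⇒ 4369
n=14: 1·14 2·7 7·2 14·1  f→[1+16+2401+38416]=40834
[q^15] f(1)=1,f(3)=81,f(5)=625,f(15)=50625 ⇒ 51332
n=18: 1·18 2·9 3·6 6·3 9·2 18·1  f→[1+16+81+1296+6561+104976]=112931
d|19:{19,1}  Σf=130321+1=130322

273, 4369, 40834, 51332, 112931, 130322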